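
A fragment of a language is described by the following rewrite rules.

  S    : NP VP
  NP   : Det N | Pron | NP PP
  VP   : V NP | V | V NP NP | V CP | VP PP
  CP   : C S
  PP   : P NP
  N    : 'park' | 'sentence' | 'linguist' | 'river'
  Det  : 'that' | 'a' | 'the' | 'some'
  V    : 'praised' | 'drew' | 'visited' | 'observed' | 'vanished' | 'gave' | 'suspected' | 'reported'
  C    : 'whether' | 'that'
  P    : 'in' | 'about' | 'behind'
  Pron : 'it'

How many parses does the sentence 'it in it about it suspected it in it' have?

Two of the 4 distinct bracketings:
[S [NP [NP [Pron it]] [PP [P in] [NP [NP [Pron it]] [PP [P about] [NP [Pron it]]]]]] [VP [V suspected] [NP [NP [Pron it]] [PP [P in] [NP [Pron it]]]]]]
[S [NP [NP [Pron it]] [PP [P in] [NP [NP [Pron it]] [PP [P about] [NP [Pron it]]]]]] [VP [VP [V suspected] [NP [Pron it]]] [PP [P in] [NP [Pron it]]]]]
The difference turns on whether VP → VP PP is used at the relevant span, versus an alternative expansion of VP.

4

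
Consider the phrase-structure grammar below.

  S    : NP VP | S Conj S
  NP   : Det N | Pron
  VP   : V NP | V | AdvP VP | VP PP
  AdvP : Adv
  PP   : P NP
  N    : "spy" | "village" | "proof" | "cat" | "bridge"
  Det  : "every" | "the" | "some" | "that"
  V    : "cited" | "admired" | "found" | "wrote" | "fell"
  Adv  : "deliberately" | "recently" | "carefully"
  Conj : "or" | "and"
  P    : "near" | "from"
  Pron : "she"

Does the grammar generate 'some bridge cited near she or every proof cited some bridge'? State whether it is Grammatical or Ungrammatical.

Grammatical

[S [S [NP [Det some] [N bridge]] [VP [VP [V cited]] [PP [P near] [NP [Pron she]]]]] [Conj or] [S [NP [Det every] [N proof]] [VP [V cited] [NP [Det some] [N bridge]]]]]
Each bracket corresponds to one application of a listed rule, so the string is derivable from S.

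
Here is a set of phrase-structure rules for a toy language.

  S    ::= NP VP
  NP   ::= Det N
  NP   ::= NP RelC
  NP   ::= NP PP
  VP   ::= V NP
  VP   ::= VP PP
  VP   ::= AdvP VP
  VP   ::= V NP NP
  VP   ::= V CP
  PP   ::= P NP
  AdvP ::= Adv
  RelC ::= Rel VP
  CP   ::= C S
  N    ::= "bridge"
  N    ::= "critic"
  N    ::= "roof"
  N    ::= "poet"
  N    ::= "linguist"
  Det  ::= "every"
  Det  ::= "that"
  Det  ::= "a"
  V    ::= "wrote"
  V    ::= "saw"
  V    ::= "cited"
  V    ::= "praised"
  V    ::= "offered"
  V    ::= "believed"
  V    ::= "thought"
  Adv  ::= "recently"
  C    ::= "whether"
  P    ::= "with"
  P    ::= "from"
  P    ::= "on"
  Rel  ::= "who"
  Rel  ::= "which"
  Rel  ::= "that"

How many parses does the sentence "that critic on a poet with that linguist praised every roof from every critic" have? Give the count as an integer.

4

Two of the 4 distinct bracketings:
[S [NP [NP [Det that] [N critic]] [PP [P on] [NP [NP [Det a] [N poet]] [PP [P with] [NP [Det that] [N linguist]]]]]] [VP [V praised] [NP [NP [Det every] [N roof]] [PP [P from] [NP [Det every] [N critic]]]]]]
[S [NP [NP [Det that] [N critic]] [PP [P on] [NP [NP [Det a] [N poet]] [PP [P with] [NP [Det that] [N linguist]]]]]] [VP [VP [V praised] [NP [Det every] [N roof]]] [PP [P from] [NP [Det every] [N critic]]]]]
The difference turns on whether VP → VP PP is used at the relevant span, versus an alternative expansion of VP.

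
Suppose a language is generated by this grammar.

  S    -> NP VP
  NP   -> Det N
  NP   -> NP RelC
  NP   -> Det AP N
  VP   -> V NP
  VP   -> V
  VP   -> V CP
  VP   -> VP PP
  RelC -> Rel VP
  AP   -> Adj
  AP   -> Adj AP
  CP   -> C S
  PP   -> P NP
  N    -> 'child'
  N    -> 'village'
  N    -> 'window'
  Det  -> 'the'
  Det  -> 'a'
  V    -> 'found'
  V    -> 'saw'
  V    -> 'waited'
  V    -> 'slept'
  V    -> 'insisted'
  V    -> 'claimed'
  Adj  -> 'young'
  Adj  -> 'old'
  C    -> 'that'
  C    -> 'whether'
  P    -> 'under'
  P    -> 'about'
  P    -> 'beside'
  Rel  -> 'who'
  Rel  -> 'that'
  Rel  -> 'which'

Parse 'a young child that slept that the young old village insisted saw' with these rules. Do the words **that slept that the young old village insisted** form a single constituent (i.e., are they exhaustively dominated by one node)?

Yes

[S [NP [NP [Det a] [AP [Adj young]] [N child]] [RelC [Rel that] [VP [V slept] [CP [C that] [S [NP [Det the] [AP [Adj young] [AP [Adj old]]] [N village]] [VP [V insisted]]]]]]] [VP [V saw]]]
The words 'that slept that the young old village insisted' are exhaustively dominated by a single RelC node (built by RelC → Rel VP), so they form a constituent.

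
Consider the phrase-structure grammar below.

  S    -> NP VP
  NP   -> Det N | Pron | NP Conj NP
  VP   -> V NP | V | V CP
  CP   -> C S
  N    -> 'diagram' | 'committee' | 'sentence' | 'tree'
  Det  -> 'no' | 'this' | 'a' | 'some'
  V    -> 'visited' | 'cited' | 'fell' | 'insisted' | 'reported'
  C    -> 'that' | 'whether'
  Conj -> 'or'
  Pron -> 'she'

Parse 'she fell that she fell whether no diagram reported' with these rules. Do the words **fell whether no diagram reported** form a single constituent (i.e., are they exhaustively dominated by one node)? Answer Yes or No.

Yes

[S [NP [Pron she]] [VP [V fell] [CP [C that] [S [NP [Pron she]] [VP [V fell] [CP [C whether] [S [NP [Det no] [N diagram]] [VP [V reported]]]]]]]]]
The words 'fell whether no diagram reported' are exhaustively dominated by a single VP node (built by VP → V CP), so they form a constituent.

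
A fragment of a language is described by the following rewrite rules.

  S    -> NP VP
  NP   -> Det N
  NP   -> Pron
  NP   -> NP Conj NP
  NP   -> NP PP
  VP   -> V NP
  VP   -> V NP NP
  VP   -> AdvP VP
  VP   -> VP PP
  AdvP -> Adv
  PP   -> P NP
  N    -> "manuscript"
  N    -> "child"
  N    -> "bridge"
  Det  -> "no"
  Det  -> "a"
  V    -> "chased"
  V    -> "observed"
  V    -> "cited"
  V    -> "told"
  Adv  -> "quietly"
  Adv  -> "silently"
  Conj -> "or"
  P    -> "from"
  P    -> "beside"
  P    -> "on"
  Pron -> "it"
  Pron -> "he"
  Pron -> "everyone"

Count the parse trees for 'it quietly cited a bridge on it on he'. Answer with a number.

Two of the 9 distinct bracketings:
[S [NP [Pron it]] [VP [AdvP [Adv quietly]] [VP [V cited] [NP [NP [Det a] [N bridge]] [PP [P on] [NP [NP [Pron it]] [PP [P on] [NP [Pron he]]]]]]]]]
[S [NP [Pron it]] [VP [AdvP [Adv quietly]] [VP [V cited] [NP [NP [NP [Det a] [N bridge]] [PP [P on] [NP [Pron it]]]] [PP [P on] [NP [Pron he]]]]]]]
The trees differ in how a recursive rule is bracketed over the same span.

9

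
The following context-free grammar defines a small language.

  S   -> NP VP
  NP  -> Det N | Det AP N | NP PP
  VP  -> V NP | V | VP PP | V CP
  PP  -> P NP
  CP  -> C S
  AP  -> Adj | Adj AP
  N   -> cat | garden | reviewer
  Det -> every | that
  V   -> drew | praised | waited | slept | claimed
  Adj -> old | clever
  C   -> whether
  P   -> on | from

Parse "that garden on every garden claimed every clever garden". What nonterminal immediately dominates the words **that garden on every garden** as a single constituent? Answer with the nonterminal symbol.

[S [NP [NP [Det that] [N garden]] [PP [P on] [NP [Det every] [N garden]]]] [VP [V claimed] [NP [Det every] [AP [Adj clever]] [N garden]]]]
The span 'that garden on every garden' is the NP node built by NP → NP PP.

NP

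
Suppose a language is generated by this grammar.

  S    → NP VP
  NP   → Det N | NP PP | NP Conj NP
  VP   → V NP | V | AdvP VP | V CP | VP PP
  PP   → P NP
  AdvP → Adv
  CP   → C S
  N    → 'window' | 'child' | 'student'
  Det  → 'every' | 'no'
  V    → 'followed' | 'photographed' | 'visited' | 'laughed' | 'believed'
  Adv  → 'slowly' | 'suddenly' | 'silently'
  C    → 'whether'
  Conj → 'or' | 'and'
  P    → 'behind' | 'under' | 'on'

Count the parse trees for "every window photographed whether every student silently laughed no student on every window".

Two of the 4 distinct bracketings:
[S [NP [Det every] [N window]] [VP [V photographed] [CP [C whether] [S [NP [Det every] [N student]] [VP [AdvP [Adv silently]] [VP [V laughed] [NP [NP [Det no] [N student]] [PP [P on] [NP [Det every] [N window]]]]]]]]]]
[S [NP [Det every] [N window]] [VP [V photographed] [CP [C whether] [S [NP [Det every] [N student]] [VP [AdvP [Adv silently]] [VP [VP [V laughed] [NP [Det no] [N student]]] [PP [P on] [NP [Det every] [N window]]]]]]]]]
The difference turns on whether NP → NP PP is used at the relevant span, versus an alternative expansion of NP.

4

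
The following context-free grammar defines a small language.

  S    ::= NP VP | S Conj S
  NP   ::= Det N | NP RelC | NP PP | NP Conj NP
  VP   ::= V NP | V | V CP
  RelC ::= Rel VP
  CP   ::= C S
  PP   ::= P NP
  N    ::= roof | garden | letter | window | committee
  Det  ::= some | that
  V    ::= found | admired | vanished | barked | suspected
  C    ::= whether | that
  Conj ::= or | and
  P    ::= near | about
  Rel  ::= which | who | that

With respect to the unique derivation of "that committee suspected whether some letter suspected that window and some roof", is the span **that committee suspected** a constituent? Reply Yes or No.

[S [NP [Det that] [N committee]] [VP [V suspected] [CP [C whether] [S [NP [Det some] [N letter]] [VP [V suspected] [NP [NP [Det that] [N window]] [Conj and] [NP [Det some] [N roof]]]]]]]]
The smallest constituent containing 'that committee suspected' is the S spanning 'that committee suspected whether some letter suspected that window and some roof'; no single node in the tree dominates exactly the given words.

No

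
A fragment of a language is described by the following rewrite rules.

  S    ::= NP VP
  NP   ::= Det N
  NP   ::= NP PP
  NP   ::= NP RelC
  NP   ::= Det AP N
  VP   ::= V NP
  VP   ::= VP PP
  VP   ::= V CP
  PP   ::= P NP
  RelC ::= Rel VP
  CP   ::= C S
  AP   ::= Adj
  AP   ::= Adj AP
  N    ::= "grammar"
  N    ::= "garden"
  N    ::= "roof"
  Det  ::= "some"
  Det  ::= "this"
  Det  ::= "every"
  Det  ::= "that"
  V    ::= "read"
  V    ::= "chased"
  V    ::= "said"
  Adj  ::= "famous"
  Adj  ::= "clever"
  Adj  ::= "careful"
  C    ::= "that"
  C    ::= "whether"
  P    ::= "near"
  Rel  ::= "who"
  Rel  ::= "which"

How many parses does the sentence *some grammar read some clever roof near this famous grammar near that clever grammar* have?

5

Two of the 5 distinct bracketings:
[S [NP [Det some] [N grammar]] [VP [V read] [NP [NP [Det some] [AP [Adj clever]] [N roof]] [PP [P near] [NP [NP [Det this] [AP [Adj famous]] [N grammar]] [PP [P near] [NP [Det that] [AP [Adj clever]] [N grammar]]]]]]]]
[S [NP [Det some] [N grammar]] [VP [V read] [NP [NP [NP [Det some] [AP [Adj clever]] [N roof]] [PP [P near] [NP [Det this] [AP [Adj famous]] [N grammar]]]] [PP [P near] [NP [Det that] [AP [Adj clever]] [N grammar]]]]]]
The trees differ in how a recursive rule is bracketed over the same span.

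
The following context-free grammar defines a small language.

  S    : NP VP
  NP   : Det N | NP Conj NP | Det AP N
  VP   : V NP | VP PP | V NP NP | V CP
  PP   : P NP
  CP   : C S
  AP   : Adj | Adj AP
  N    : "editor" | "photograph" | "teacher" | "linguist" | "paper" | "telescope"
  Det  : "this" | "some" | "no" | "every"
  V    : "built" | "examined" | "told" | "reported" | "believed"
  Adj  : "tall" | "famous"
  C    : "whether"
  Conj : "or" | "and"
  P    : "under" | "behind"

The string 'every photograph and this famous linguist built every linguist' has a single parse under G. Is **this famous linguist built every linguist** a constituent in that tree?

[S [NP [NP [Det every] [N photograph]] [Conj and] [NP [Det this] [AP [Adj famous]] [N linguist]]] [VP [V built] [NP [Det every] [N linguist]]]]
The smallest constituent containing 'this famous linguist built every linguist' is the S spanning 'every photograph and this famous linguist built every linguist'; no single node in the tree dominates exactly the given words.

No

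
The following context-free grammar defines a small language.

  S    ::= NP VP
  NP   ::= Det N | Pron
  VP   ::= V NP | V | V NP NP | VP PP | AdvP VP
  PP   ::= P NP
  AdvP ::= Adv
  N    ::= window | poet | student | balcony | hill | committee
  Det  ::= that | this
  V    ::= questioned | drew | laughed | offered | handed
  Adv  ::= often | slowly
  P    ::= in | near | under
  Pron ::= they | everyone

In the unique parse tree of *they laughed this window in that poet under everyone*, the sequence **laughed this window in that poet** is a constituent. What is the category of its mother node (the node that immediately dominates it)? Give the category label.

VP

[S [NP [Pron they]] [VP [VP [VP [V laughed] [NP [Det this] [N window]]] [PP [P in] [NP [Det that] [N poet]]]] [PP [P under] [NP [Pron everyone]]]]]
The span 'laughed this window in that poet' is the VP node built by VP → VP PP.
Its mother is the VP built by VP → VP PP.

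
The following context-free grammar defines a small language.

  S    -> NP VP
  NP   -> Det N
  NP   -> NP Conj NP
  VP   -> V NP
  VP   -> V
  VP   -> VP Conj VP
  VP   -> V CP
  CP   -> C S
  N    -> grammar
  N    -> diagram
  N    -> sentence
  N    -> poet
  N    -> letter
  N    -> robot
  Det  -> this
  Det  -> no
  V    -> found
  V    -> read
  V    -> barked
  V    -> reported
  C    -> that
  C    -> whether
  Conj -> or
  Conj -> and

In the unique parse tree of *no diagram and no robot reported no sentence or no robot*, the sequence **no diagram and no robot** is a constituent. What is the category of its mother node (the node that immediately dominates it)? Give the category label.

S

[S [NP [NP [Det no] [N diagram]] [Conj and] [NP [Det no] [N robot]]] [VP [V reported] [NP [NP [Det no] [N sentence]] [Conj or] [NP [Det no] [N robot]]]]]
The span 'no diagram and no robot' is the NP node built by NP → NP Conj NP.
Its mother is the S built by S → NP VP.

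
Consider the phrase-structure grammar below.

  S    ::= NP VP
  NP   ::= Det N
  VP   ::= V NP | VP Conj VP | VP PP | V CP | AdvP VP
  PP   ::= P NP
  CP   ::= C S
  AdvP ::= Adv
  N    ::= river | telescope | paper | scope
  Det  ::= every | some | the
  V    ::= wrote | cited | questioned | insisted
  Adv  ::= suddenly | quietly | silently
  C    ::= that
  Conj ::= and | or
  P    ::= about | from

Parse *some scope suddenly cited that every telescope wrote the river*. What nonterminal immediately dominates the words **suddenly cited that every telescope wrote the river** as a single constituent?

VP

S
  NP
    Det: some
    N: scope
  VP
    AdvP
      Adv: suddenly
    VP
      V: cited
      CP
        C: that
        S
          NP
            Det: every
            N: telescope
          VP
            V: wrote
            NP
              Det: the
              N: river
The span 'suddenly cited that every telescope wrote the river' is the VP node built by VP → AdvP VP.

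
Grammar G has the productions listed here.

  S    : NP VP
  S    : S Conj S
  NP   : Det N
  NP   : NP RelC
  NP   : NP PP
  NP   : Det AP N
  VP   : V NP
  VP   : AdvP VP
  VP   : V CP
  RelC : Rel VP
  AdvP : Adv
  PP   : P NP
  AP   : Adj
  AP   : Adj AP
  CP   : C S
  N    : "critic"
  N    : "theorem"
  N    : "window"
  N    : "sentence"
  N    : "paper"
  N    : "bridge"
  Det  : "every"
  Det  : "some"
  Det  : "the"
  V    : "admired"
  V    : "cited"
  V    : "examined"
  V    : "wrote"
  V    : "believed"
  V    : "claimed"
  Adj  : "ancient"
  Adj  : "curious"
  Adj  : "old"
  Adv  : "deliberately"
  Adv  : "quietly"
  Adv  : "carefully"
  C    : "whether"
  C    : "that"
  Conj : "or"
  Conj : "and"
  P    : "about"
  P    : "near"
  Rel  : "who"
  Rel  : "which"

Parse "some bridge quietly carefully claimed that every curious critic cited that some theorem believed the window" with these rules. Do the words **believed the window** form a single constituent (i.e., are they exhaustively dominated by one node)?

[S [NP [Det some] [N bridge]] [VP [AdvP [Adv quietly]] [VP [AdvP [Adv carefully]] [VP [V claimed] [CP [C that] [S [NP [Det every] [AP [Adj curious]] [N critic]] [VP [V cited] [CP [C that] [S [NP [Det some] [N theorem]] [VP [V believed] [NP [Det the] [N window]]]]]]]]]]]]
The words 'believed the window' are exhaustively dominated by a single VP node (built by VP → V NP), so they form a constituent.

Yes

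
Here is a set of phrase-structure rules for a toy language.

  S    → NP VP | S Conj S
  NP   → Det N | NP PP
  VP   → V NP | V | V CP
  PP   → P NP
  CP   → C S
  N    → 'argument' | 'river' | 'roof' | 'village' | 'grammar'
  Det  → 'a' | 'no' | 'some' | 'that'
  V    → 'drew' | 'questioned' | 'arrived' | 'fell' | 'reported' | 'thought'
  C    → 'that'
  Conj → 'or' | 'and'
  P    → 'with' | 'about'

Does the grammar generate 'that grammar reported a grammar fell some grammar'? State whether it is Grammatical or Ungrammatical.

For S → NP VP, the only prefix that parses as NP is 'that grammar', but the remainder 'reported a grammar fell some grammar' is not a VP under these rules. The alternative S rule S → S Conj S likewise has no satisfying split.

Ungrammatical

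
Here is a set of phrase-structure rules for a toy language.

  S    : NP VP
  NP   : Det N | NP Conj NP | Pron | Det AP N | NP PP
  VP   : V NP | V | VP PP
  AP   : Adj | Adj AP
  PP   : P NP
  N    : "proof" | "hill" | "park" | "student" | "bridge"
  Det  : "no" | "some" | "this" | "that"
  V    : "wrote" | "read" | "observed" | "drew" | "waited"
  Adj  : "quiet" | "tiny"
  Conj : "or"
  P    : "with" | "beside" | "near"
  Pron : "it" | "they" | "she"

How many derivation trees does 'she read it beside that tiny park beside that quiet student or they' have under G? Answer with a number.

9

Two of the 9 distinct bracketings:
[S [NP [Pron she]] [VP [V read] [NP [NP [NP [Pron it]] [PP [P beside] [NP [NP [Det that] [AP [Adj tiny]] [N park]] [PP [P beside] [NP [Det that] [AP [Adj quiet]] [N student]]]]]] [Conj or] [NP [Pron they]]]]]
[S [NP [Pron she]] [VP [V read] [NP [NP [NP [NP [Pron it]] [PP [P beside] [NP [Det that] [AP [Adj tiny]] [N park]]]] [PP [P beside] [NP [Det that] [AP [Adj quiet]] [N student]]]] [Conj or] [NP [Pron they]]]]]
The trees differ in how a recursive rule is bracketed over the same span.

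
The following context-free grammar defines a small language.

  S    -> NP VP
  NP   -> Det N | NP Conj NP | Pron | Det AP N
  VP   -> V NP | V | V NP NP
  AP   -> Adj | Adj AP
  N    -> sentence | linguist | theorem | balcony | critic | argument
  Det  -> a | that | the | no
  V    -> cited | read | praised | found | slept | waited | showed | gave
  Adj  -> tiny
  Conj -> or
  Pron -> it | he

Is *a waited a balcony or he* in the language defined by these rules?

Ungrammatical

A Det word can never sit immediately before a V word in any string this grammar generates, so the substring 'a waited' rules out a derivation.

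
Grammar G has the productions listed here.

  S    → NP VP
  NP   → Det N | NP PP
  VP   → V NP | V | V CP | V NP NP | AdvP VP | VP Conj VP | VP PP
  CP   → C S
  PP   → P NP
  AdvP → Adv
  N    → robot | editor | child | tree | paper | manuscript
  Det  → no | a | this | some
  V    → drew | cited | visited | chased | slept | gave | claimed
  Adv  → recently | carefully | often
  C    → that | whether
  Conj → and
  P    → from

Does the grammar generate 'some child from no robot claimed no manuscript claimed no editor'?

Ungrammatical

For S → NP VP, every NP-prefix leaves a non-VP remainder: after 'some child' the remainder is not a VP; after 'some child from no robot' the remainder is not a VP.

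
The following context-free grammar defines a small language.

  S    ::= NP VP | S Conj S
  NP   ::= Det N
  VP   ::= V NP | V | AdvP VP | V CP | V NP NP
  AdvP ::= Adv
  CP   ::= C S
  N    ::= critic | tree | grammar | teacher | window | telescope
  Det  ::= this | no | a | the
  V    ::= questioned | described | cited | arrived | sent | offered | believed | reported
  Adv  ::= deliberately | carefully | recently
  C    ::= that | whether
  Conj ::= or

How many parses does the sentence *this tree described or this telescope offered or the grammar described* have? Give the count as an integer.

The two bracketings:
[S [S [NP [Det this] [N tree]] [VP [V described]]] [Conj or] [S [S [NP [Det this] [N telescope]] [VP [V offered]]] [Conj or] [S [NP [Det the] [N grammar]] [VP [V described]]]]]
[S [S [S [NP [Det this] [N tree]] [VP [V described]]] [Conj or] [S [NP [Det this] [N telescope]] [VP [V offered]]]] [Conj or] [S [NP [Det the] [N grammar]] [VP [V described]]]]
The trees differ in how a recursive rule is bracketed over the same span.

2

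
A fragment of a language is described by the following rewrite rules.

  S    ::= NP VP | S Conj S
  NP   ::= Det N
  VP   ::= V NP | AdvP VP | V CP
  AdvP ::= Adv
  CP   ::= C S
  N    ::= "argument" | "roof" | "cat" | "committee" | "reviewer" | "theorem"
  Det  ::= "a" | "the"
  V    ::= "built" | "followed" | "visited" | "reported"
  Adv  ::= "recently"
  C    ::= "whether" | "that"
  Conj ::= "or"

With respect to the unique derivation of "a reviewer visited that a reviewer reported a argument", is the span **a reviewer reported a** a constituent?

[S [NP [Det a] [N reviewer]] [VP [V visited] [CP [C that] [S [NP [Det a] [N reviewer]] [VP [V reported] [NP [Det a] [N argument]]]]]]]
The smallest constituent containing 'a reviewer reported a' is the S spanning 'a reviewer reported a argument'; no single node in the tree dominates exactly the given words.

No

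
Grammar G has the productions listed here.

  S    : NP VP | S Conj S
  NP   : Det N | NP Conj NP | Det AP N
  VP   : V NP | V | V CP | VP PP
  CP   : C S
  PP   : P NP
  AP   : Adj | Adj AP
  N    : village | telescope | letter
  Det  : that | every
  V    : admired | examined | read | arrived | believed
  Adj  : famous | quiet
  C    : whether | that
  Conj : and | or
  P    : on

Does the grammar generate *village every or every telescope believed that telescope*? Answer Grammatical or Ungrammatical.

Ungrammatical

An N word can never sit immediately before a Det word in any string this grammar generates, so the substring 'village every' rules out a derivation.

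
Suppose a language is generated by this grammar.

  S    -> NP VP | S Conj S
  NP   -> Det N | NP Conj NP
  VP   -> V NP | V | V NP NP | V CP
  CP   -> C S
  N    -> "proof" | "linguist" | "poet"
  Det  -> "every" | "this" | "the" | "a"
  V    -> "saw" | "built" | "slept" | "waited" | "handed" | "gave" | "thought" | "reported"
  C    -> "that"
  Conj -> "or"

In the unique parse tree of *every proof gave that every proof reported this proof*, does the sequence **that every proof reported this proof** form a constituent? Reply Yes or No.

Yes

[S [NP [Det every] [N proof]] [VP [V gave] [CP [C that] [S [NP [Det every] [N proof]] [VP [V reported] [NP [Det this] [N proof]]]]]]]
The words 'that every proof reported this proof' are exhaustively dominated by a single CP node (built by CP → C S), so they form a constituent.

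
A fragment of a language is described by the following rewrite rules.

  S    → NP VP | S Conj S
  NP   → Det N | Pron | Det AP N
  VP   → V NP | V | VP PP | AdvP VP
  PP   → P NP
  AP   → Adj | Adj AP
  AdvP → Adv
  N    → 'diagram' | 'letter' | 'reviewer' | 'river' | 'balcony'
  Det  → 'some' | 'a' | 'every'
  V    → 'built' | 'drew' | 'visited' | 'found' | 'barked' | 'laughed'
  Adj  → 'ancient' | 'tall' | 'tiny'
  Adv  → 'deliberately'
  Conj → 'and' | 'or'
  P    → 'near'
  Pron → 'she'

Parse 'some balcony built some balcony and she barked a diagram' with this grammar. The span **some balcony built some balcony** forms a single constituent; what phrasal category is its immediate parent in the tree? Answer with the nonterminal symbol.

[S [S [NP [Det some] [N balcony]] [VP [V built] [NP [Det some] [N balcony]]]] [Conj and] [S [NP [Pron she]] [VP [V barked] [NP [Det a] [N diagram]]]]]
The span 'some balcony built some balcony' is the S node built by S → NP VP.
Its mother is the S built by S → S Conj S.

S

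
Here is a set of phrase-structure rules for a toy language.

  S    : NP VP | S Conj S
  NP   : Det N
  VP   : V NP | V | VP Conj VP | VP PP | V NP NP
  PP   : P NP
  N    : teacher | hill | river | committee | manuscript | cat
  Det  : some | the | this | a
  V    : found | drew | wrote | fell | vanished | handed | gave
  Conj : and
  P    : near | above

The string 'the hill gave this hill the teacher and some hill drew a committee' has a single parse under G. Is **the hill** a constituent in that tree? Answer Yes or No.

Yes

[S [S [NP [Det the] [N hill]] [VP [V gave] [NP [Det this] [N hill]] [NP [Det the] [N teacher]]]] [Conj and] [S [NP [Det some] [N hill]] [VP [V drew] [NP [Det a] [N committee]]]]]
The words 'the hill' are exhaustively dominated by a single NP node (built by NP → Det N), so they form a constituent.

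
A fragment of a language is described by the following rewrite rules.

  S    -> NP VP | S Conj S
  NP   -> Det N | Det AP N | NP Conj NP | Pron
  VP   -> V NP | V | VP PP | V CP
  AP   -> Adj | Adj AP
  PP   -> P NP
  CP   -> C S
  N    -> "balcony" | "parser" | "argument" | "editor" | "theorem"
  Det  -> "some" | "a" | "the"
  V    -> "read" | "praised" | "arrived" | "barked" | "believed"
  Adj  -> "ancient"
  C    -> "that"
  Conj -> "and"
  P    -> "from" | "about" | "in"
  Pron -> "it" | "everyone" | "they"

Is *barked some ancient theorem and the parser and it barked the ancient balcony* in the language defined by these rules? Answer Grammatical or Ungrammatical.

For S → NP VP, no prefix of the string parses as an NP. The alternative S rule S → S Conj S likewise has no satisfying split.

Ungrammatical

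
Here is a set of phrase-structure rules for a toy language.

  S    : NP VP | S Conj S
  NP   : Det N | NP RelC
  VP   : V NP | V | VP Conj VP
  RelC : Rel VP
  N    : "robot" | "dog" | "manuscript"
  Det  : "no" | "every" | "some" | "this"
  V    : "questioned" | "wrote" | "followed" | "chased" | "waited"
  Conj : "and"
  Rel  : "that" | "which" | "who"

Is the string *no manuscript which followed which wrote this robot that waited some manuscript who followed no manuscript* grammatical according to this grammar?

Ungrammatical

For S → NP VP, every NP-prefix leaves a non-VP remainder: after 'no manuscript' the remainder is not a VP; after 'no manuscript which followed' the remainder is not a VP; after 'no manuscript which followed which wrote' the remainder is not a VP (and 4 more). The alternative S rule S → S Conj S likewise has no satisfying split.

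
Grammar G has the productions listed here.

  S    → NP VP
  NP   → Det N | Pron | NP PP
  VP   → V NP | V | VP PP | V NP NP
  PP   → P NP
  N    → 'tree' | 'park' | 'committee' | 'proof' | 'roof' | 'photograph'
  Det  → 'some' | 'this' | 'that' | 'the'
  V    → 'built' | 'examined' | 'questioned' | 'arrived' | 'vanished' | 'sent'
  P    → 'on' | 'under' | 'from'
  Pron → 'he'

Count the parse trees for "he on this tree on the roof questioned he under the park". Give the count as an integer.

Two of the 4 distinct bracketings:
[S [NP [NP [Pron he]] [PP [P on] [NP [NP [Det this] [N tree]] [PP [P on] [NP [Det the] [N roof]]]]]] [VP [V questioned] [NP [NP [Pron he]] [PP [P under] [NP [Det the] [N park]]]]]]
[S [NP [NP [Pron he]] [PP [P on] [NP [NP [Det this] [N tree]] [PP [P on] [NP [Det the] [N roof]]]]]] [VP [VP [V questioned] [NP [Pron he]]] [PP [P under] [NP [Det the] [N park]]]]]
The difference turns on whether VP → VP PP is used at the relevant span, versus an alternative expansion of VP.

4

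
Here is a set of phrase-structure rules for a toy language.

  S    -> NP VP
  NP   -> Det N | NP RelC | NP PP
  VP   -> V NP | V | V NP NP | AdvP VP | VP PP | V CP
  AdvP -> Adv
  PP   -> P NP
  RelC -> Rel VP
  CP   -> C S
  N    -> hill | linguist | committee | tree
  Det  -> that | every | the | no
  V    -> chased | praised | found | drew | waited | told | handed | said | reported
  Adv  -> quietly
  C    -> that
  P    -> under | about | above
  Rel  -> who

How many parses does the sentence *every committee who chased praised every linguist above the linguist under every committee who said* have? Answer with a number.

Two of the 9 distinct bracketings:
[S [NP [NP [Det every] [N committee]] [RelC [Rel who] [VP [V chased]]]] [VP [V praised] [NP [NP [NP [Det every] [N linguist]] [PP [P above] [NP [NP [Det the] [N linguist]] [PP [P under] [NP [Det every] [N committee]]]]]] [RelC [Rel who] [VP [V said]]]]]]
[S [NP [NP [Det every] [N committee]] [RelC [Rel who] [VP [V chased]]]] [VP [V praised] [NP [NP [NP [NP [Det every] [N linguist]] [PP [P above] [NP [Det the] [N linguist]]]] [PP [P under] [NP [Det every] [N committee]]]] [RelC [Rel who] [VP [V said]]]]]]
The trees differ in how a recursive rule is bracketed over the same span.

9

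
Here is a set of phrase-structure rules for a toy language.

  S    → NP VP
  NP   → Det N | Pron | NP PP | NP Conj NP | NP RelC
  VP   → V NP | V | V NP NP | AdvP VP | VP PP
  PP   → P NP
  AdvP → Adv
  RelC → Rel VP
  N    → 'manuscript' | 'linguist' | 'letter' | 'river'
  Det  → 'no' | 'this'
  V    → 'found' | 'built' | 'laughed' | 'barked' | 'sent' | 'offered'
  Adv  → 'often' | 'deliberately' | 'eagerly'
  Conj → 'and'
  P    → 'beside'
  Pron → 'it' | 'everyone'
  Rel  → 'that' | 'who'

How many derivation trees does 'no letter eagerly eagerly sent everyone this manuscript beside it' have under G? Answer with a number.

Two of the 4 distinct bracketings:
[S [NP [Det no] [N letter]] [VP [AdvP [Adv eagerly]] [VP [AdvP [Adv eagerly]] [VP [V sent] [NP [Pron everyone]] [NP [NP [Det this] [N manuscript]] [PP [P beside] [NP [Pron it]]]]]]]]
[S [NP [Det no] [N letter]] [VP [AdvP [Adv eagerly]] [VP [AdvP [Adv eagerly]] [VP [VP [V sent] [NP [Pron everyone]] [NP [Det this] [N manuscript]]] [PP [P beside] [NP [Pron it]]]]]]]
The difference turns on whether NP → NP PP is used at the relevant span, versus an alternative expansion of NP.

4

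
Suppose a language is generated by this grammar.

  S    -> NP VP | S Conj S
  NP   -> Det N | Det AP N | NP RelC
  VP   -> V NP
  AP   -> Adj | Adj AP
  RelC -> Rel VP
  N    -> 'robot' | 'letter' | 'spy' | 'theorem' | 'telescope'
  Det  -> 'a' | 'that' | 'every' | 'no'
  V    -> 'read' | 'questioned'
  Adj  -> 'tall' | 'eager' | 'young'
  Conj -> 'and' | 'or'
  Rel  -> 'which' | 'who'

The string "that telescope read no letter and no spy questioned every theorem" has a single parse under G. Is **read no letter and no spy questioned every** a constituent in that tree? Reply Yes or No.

[S [S [NP [Det that] [N telescope]] [VP [V read] [NP [Det no] [N letter]]]] [Conj and] [S [NP [Det no] [N spy]] [VP [V questioned] [NP [Det every] [N theorem]]]]]
The smallest constituent containing 'read no letter and no spy questioned every' is the S spanning 'that telescope read no letter and no spy questioned every theorem'; no single node in the tree dominates exactly the given words.

No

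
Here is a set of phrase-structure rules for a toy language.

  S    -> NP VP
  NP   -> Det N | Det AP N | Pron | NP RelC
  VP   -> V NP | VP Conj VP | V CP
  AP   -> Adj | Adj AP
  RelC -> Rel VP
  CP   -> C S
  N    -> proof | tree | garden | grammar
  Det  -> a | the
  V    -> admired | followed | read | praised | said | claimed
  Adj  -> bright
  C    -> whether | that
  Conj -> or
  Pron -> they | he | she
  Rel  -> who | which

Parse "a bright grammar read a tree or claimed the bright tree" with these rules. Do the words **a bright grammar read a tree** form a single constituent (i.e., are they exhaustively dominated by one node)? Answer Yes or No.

[S [NP [Det a] [AP [Adj bright]] [N grammar]] [VP [VP [V read] [NP [Det a] [N tree]]] [Conj or] [VP [V claimed] [NP [Det the] [AP [Adj bright]] [N tree]]]]]
The smallest constituent containing 'a bright grammar read a tree' is the S spanning 'a bright grammar read a tree or claimed the bright tree'; no single node in the tree dominates exactly the given words.

No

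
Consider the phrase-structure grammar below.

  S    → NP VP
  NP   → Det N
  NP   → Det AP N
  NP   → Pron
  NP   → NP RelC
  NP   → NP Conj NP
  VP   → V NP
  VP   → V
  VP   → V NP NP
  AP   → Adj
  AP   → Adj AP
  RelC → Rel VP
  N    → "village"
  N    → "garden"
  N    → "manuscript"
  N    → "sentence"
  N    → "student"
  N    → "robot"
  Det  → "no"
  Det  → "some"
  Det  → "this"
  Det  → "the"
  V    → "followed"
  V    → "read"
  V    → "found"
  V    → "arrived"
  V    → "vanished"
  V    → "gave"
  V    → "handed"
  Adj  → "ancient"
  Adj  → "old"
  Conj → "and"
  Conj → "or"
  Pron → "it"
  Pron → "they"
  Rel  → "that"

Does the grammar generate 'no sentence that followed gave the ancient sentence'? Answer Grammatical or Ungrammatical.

S
  NP
    NP
      Det: no
      N: sentence
    RelC
      Rel: that
      VP
        V: followed
  VP
    V: gave
    NP
      Det: the
      AP
        Adj: ancient
      N: sentence
Each bracket corresponds to one application of a listed rule, so the string is derivable from S.

Grammatical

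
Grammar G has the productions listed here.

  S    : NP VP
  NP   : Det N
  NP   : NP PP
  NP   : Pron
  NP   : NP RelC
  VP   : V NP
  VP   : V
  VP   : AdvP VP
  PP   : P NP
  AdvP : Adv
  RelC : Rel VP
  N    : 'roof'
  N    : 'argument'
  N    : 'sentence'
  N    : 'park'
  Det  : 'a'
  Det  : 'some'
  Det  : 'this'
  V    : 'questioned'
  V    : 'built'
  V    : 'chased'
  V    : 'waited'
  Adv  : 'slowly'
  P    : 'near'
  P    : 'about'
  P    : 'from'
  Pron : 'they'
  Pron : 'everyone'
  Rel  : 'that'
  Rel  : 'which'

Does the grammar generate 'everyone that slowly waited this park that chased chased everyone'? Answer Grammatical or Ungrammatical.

S
  NP
    NP
      Pron: everyone
    RelC
      Rel: that
      VP
        AdvP
          Adv: slowly
        VP
          V: waited
          NP
            NP
              Det: this
              N: park
            RelC
              Rel: that
              VP
                V: chased
  VP
    V: chased
    NP
      Pron: everyone
The bracketing above is licensed at every node by one of the given productions, with S at the root.

Grammatical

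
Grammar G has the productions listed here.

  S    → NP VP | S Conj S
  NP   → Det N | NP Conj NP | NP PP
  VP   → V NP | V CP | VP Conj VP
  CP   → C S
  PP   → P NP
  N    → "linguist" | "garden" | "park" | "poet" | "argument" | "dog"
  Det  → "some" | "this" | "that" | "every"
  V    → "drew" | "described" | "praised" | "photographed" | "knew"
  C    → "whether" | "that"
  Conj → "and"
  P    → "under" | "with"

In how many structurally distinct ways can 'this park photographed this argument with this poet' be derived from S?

1

[S [NP [Det this] [N park]] [VP [V photographed] [NP [NP [Det this] [N argument]] [PP [P with] [NP [Det this] [N poet]]]]]]
No rule offers an alternative attachment or grouping for any span, so this is the only derivation.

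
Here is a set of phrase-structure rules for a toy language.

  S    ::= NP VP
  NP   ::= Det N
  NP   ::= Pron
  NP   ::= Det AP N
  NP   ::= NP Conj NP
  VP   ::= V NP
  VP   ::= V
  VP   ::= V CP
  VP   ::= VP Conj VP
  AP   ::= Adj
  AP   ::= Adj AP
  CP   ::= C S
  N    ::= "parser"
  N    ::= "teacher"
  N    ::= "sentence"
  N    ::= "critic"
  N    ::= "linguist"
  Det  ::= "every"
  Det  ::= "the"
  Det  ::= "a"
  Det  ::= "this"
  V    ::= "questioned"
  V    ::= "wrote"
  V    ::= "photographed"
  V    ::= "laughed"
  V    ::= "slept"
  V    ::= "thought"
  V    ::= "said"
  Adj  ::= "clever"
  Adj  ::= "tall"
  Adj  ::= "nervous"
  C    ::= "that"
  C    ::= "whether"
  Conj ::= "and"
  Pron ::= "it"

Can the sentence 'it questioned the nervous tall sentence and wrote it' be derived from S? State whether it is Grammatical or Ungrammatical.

Grammatical

[S [NP [Pron it]] [VP [VP [V questioned] [NP [Det the] [AP [Adj nervous] [AP [Adj tall]]] [N sentence]]] [Conj and] [VP [V wrote] [NP [Pron it]]]]]
Each bracket corresponds to one application of a listed rule, so the string is derivable from S.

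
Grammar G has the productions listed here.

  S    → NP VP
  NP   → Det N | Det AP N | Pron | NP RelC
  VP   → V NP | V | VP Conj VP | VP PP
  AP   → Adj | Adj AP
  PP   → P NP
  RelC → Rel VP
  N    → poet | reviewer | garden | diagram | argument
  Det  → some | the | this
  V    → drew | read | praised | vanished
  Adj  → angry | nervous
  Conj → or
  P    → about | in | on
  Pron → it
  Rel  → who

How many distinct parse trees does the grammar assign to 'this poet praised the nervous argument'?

[S [NP [Det this] [N poet]] [VP [V praised] [NP [Det the] [AP [Adj nervous]] [N argument]]]]
No rule offers an alternative attachment or grouping for any span, so this is the only derivation.

1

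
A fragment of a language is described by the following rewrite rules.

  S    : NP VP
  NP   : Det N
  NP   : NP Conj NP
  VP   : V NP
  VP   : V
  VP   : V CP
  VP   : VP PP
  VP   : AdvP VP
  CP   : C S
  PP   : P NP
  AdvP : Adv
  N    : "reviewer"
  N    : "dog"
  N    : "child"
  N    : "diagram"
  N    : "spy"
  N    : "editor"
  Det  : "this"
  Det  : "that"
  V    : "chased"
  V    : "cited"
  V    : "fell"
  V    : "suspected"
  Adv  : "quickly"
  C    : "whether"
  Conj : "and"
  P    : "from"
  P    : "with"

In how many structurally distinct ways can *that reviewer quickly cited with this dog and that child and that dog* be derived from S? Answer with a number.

Two of the 4 distinct bracketings:
[S [NP [Det that] [N reviewer]] [VP [VP [AdvP [Adv quickly]] [VP [V cited]]] [PP [P with] [NP [NP [Det this] [N dog]] [Conj and] [NP [NP [Det that] [N child]] [Conj and] [NP [Det that] [N dog]]]]]]]
[S [NP [Det that] [N reviewer]] [VP [VP [AdvP [Adv quickly]] [VP [V cited]]] [PP [P with] [NP [NP [NP [Det this] [N dog]] [Conj and] [NP [Det that] [N child]]] [Conj and] [NP [Det that] [N dog]]]]]]
The trees differ in how a recursive rule is bracketed over the same span.

4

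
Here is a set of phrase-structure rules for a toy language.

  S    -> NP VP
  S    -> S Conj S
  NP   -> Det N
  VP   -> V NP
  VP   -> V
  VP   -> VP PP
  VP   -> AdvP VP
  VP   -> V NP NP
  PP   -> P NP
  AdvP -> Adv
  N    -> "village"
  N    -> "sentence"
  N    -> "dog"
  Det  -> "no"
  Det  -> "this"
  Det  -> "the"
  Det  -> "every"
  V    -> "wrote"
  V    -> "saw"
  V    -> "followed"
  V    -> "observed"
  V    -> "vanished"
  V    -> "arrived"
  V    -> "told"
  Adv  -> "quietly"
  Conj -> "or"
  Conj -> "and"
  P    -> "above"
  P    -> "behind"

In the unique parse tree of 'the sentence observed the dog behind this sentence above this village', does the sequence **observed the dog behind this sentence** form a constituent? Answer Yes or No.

[S [NP [Det the] [N sentence]] [VP [VP [VP [V observed] [NP [Det the] [N dog]]] [PP [P behind] [NP [Det this] [N sentence]]]] [PP [P above] [NP [Det this] [N village]]]]]
The words 'observed the dog behind this sentence' are exhaustively dominated by a single VP node (built by VP → VP PP), so they form a constituent.

Yes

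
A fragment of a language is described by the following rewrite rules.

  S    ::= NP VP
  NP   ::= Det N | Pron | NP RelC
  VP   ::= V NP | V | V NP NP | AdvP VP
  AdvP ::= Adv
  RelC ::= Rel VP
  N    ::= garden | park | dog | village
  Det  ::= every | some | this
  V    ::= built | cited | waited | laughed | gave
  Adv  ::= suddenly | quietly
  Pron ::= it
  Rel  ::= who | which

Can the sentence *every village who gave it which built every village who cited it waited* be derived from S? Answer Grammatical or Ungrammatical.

Grammatical

S
  NP
    NP
      Det: every
      N: village
    RelC
      Rel: who
      VP
        V: gave
        NP
          NP
            Pron: it
          RelC
            Rel: which
            VP
              V: built
              NP
                NP
                  Det: every
                  N: village
                RelC
                  Rel: who
                  VP
                    V: cited
                    NP
                      Pron: it
  VP
    V: waited
The bracketing above is licensed at every node by one of the given productions, with S at the root.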